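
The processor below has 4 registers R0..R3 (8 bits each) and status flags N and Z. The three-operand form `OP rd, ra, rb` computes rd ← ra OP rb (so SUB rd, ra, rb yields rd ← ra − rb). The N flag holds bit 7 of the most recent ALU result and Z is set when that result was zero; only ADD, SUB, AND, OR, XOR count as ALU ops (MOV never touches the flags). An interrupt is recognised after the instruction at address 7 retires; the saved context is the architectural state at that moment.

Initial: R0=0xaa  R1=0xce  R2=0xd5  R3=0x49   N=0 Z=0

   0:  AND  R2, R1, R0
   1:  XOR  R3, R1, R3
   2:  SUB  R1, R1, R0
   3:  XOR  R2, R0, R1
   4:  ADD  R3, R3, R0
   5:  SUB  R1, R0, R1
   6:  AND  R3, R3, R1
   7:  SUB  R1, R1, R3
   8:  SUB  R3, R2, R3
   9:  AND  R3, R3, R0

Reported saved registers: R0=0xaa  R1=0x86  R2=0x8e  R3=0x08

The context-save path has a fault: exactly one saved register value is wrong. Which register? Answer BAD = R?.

after  0: R0=0xaa R1=0xce R2=0x8a R3=0x49  N=1 Z=0
after  1: R0=0xaa R1=0xce R2=0x8a R3=0x87  N=1 Z=0
after  2: R0=0xaa R1=0x24 R2=0x8a R3=0x87  N=0 Z=0
after  3: R0=0xaa R1=0x24 R2=0x8e R3=0x87  N=1 Z=0
after  4: R0=0xaa R1=0x24 R2=0x8e R3=0x31  N=0 Z=0
after  5: R0=0xaa R1=0x86 R2=0x8e R3=0x31  N=1 Z=0
after  6: R0=0xaa R1=0x86 R2=0x8e R3=0x00  N=0 Z=1
after  7: R0=0xaa R1=0x86 R2=0x8e R3=0x00  N=1 Z=0
-- IRQ taken; context saved, return-PC = 8 --
mismatch: R3: reported 0x08 vs actual 0x00

BAD = R3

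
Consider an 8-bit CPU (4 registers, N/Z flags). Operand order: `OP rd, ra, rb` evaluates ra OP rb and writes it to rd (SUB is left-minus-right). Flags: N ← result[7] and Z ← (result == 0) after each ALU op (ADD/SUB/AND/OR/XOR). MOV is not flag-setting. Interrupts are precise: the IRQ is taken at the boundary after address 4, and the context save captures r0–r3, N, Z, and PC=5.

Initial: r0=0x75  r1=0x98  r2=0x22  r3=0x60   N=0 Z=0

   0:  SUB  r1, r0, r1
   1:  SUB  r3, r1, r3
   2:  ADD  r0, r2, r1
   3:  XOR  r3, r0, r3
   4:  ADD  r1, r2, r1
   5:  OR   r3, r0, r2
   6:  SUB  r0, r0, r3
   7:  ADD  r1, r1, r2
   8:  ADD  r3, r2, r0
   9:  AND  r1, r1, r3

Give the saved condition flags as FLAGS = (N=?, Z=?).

FLAGS = (N=1, Z=0)

after  0: r0=0x75 r1=0xdd r2=0x22 r3=0x60  N=1 Z=0
after  1: r0=0x75 r1=0xdd r2=0x22 r3=0x7d  N=0 Z=0
after  2: r0=0xff r1=0xdd r2=0x22 r3=0x7d  N=1 Z=0
after  3: r0=0xff r1=0xdd r2=0x22 r3=0x82  N=1 Z=0
after  4: r0=0xff r1=0xff r2=0x22 r3=0x82  N=1 Z=0
-- IRQ taken; context saved, return-PC = 5 --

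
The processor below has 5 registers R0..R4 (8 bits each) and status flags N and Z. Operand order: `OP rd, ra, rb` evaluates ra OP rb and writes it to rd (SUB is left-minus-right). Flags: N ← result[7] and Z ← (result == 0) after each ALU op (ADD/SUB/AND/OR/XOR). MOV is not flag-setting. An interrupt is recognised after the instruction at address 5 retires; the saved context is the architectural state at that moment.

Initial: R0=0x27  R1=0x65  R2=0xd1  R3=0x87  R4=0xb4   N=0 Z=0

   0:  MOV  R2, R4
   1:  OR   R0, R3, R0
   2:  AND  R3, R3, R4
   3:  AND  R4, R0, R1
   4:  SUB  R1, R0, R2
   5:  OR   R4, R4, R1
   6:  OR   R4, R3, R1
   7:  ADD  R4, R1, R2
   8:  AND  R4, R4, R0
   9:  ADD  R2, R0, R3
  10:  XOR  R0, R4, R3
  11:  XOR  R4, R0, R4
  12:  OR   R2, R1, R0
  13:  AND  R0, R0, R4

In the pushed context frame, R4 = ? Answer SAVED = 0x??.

SAVED = 0xf7

after  0: R0=0x27 R1=0x65 R2=0xb4 R3=0x87 R4=0xb4  N=0 Z=0
after  1: R0=0xa7 R1=0x65 R2=0xb4 R3=0x87 R4=0xb4  N=1 Z=0
after  2: R0=0xa7 R1=0x65 R2=0xb4 R3=0x84 R4=0xb4  N=1 Z=0
after  3: R0=0xa7 R1=0x65 R2=0xb4 R3=0x84 R4=0x25  N=0 Z=0
after  4: R0=0xa7 R1=0xf3 R2=0xb4 R3=0x84 R4=0x25  N=1 Z=0
after  5: R0=0xa7 R1=0xf3 R2=0xb4 R3=0x84 R4=0xf7  N=1 Z=0
-- IRQ taken; context saved, return-PC = 6 --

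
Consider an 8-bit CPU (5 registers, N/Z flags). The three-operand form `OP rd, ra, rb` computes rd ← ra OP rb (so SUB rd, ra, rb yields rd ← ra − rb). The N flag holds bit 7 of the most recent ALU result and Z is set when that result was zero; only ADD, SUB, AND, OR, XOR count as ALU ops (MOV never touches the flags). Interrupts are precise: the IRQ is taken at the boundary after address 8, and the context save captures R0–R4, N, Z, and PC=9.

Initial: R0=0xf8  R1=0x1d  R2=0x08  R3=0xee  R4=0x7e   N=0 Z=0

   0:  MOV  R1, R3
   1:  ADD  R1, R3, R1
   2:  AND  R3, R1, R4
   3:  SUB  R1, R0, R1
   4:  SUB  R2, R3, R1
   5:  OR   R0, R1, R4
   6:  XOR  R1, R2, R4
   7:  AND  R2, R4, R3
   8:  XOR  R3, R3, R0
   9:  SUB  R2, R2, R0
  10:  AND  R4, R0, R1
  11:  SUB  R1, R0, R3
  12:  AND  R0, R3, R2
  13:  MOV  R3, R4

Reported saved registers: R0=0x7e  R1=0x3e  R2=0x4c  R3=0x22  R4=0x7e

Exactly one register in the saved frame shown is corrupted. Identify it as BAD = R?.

BAD = R2

after  0: R0=0xf8 R1=0xee R2=0x08 R3=0xee R4=0x7e  N=0 Z=0
after  1: R0=0xf8 R1=0xdc R2=0x08 R3=0xee R4=0x7e  N=1 Z=0
after  2: R0=0xf8 R1=0xdc R2=0x08 R3=0x5c R4=0x7e  N=0 Z=0
after  3: R0=0xf8 R1=0x1c R2=0x08 R3=0x5c R4=0x7e  N=0 Z=0
after  4: R0=0xf8 R1=0x1c R2=0x40 R3=0x5c R4=0x7e  N=0 Z=0
after  5: R0=0x7e R1=0x1c R2=0x40 R3=0x5c R4=0x7e  N=0 Z=0
after  6: R0=0x7e R1=0x3e R2=0x40 R3=0x5c R4=0x7e  N=0 Z=0
after  7: R0=0x7e R1=0x3e R2=0x5c R3=0x5c R4=0x7e  N=0 Z=0
after  8: R0=0x7e R1=0x3e R2=0x5c R3=0x22 R4=0x7e  N=0 Z=0
-- IRQ taken; context saved, return-PC = 9 --
mismatch: R2: reported 0x4c vs actual 0x5c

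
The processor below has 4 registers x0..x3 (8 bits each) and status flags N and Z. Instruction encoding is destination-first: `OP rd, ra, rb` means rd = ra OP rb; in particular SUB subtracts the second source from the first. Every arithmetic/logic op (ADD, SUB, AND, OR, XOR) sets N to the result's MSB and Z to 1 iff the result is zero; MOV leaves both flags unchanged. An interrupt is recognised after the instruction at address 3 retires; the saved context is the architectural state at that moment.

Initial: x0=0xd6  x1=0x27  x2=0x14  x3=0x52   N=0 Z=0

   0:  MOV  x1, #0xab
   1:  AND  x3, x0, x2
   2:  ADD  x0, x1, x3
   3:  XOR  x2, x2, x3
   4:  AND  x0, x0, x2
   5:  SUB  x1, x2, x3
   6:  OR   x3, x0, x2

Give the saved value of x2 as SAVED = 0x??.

after  0: x0=0xd6 x1=0xab x2=0x14 x3=0x52  N=0 Z=0
after  1: x0=0xd6 x1=0xab x2=0x14 x3=0x14  N=0 Z=0
after  2: x0=0xbf x1=0xab x2=0x14 x3=0x14  N=1 Z=0
after  3: x0=0xbf x1=0xab x2=0x00 x3=0x14  N=0 Z=1
-- IRQ taken; context saved, return-PC = 4 --

SAVED = 0x00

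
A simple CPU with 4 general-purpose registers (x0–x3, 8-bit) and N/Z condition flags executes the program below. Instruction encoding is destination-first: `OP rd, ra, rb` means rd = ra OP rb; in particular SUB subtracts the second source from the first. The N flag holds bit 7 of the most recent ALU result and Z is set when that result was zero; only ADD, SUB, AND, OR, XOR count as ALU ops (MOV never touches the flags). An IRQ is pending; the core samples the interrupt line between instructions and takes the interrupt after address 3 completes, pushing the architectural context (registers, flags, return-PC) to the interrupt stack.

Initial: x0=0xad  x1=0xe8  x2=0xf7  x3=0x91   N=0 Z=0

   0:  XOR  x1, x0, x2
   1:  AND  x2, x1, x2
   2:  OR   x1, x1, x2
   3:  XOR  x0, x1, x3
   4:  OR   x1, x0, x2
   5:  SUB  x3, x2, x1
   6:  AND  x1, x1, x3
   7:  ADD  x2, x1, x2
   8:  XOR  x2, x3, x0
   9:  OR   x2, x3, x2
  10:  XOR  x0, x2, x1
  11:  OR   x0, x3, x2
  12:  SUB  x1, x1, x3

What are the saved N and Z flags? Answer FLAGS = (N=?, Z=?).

after  0: x0=0xad x1=0x5a x2=0xf7 x3=0x91  N=0 Z=0
after  1: x0=0xad x1=0x5a x2=0x52 x3=0x91  N=0 Z=0
after  2: x0=0xad x1=0x5a x2=0x52 x3=0x91  N=0 Z=0
after  3: x0=0xcb x1=0x5a x2=0x52 x3=0x91  N=1 Z=0
-- IRQ taken; context saved, return-PC = 4 --

FLAGS = (N=1, Z=0)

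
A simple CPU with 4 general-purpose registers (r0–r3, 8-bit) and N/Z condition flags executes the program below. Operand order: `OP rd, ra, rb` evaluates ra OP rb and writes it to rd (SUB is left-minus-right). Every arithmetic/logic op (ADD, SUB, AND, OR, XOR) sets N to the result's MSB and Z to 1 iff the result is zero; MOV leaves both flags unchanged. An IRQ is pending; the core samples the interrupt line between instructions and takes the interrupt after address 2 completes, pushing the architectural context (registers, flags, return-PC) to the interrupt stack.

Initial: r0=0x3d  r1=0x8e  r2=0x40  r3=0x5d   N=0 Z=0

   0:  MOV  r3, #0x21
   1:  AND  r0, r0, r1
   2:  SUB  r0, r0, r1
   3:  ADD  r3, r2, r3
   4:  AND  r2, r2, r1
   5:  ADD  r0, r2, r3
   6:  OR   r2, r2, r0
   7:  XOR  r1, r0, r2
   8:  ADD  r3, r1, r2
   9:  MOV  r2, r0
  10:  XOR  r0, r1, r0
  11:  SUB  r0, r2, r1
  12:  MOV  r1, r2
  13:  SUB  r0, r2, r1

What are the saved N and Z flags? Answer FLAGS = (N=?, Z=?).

after  0: r0=0x3d r1=0x8e r2=0x40 r3=0x21  N=0 Z=0
after  1: r0=0x0c r1=0x8e r2=0x40 r3=0x21  N=0 Z=0
after  2: r0=0x7e r1=0x8e r2=0x40 r3=0x21  N=0 Z=0
-- IRQ taken; context saved, return-PC = 3 --

FLAGS = (N=0, Z=0)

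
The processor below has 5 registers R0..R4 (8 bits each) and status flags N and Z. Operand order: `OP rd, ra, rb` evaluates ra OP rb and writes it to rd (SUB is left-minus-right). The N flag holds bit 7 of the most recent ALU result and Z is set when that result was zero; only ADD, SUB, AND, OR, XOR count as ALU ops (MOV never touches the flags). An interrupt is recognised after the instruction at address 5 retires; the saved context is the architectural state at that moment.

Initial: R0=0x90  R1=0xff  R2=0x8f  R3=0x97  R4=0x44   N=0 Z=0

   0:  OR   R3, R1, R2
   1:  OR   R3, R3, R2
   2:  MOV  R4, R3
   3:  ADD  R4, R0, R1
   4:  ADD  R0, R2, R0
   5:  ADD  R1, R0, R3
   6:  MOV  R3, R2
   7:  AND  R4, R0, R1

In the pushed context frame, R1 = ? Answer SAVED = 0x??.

SAVED = 0x1e

after  0: R0=0x90 R1=0xff R2=0x8f R3=0xff R4=0x44  N=1 Z=0
after  1: R0=0x90 R1=0xff R2=0x8f R3=0xff R4=0x44  N=1 Z=0
after  2: R0=0x90 R1=0xff R2=0x8f R3=0xff R4=0xff  N=1 Z=0
after  3: R0=0x90 R1=0xff R2=0x8f R3=0xff R4=0x8f  N=1 Z=0
after  4: R0=0x1f R1=0xff R2=0x8f R3=0xff R4=0x8f  N=0 Z=0
after  5: R0=0x1f R1=0x1e R2=0x8f R3=0xff R4=0x8f  N=0 Z=0
-- IRQ taken; context saved, return-PC = 6 --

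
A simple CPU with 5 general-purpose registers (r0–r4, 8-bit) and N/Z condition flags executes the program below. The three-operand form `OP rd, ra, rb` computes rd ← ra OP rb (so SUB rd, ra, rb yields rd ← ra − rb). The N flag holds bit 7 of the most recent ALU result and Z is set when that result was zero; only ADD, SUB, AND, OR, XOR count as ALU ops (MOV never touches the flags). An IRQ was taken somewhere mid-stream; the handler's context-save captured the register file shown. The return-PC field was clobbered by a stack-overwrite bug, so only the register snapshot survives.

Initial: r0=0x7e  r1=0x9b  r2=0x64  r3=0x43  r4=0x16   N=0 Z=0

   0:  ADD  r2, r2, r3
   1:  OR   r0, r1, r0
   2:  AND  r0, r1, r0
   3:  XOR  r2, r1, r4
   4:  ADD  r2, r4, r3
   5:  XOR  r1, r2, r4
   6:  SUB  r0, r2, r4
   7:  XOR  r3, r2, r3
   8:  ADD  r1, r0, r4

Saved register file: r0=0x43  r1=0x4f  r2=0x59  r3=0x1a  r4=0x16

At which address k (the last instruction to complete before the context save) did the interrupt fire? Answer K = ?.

after  0: r0=0x7e r1=0x9b r2=0xa7 r3=0x43 r4=0x16  N=1 Z=0
after  1: r0=0xff r1=0x9b r2=0xa7 r3=0x43 r4=0x16  N=1 Z=0
after  2: r0=0x9b r1=0x9b r2=0xa7 r3=0x43 r4=0x16  N=1 Z=0
after  3: r0=0x9b r1=0x9b r2=0x8d r3=0x43 r4=0x16  N=1 Z=0
after  4: r0=0x9b r1=0x9b r2=0x59 r3=0x43 r4=0x16  N=0 Z=0
after  5: r0=0x9b r1=0x4f r2=0x59 r3=0x43 r4=0x16  N=0 Z=0
after  6: r0=0x43 r1=0x4f r2=0x59 r3=0x43 r4=0x16  N=0 Z=0
after  7: r0=0x43 r1=0x4f r2=0x59 r3=0x1a r4=0x16  N=0 Z=0
-- IRQ taken; context saved, return-PC = 8 --

K = 7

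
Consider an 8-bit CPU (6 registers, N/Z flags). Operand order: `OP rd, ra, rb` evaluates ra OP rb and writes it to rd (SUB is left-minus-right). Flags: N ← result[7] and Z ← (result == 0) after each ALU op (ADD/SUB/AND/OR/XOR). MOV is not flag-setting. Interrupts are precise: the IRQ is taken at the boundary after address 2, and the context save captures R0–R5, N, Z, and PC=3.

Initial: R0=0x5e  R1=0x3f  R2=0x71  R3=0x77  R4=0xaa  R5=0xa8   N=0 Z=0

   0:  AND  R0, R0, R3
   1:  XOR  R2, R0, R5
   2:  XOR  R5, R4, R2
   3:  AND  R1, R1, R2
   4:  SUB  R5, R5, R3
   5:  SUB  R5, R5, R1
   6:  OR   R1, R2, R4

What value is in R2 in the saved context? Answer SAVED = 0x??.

SAVED = 0xfe

after  0: R0=0x56 R1=0x3f R2=0x71 R3=0x77 R4=0xaa R5=0xa8  N=0 Z=0
after  1: R0=0x56 R1=0x3f R2=0xfe R3=0x77 R4=0xaa R5=0xa8  N=1 Z=0
after  2: R0=0x56 R1=0x3f R2=0xfe R3=0x77 R4=0xaa R5=0x54  N=0 Z=0
-- IRQ taken; context saved, return-PC = 3 --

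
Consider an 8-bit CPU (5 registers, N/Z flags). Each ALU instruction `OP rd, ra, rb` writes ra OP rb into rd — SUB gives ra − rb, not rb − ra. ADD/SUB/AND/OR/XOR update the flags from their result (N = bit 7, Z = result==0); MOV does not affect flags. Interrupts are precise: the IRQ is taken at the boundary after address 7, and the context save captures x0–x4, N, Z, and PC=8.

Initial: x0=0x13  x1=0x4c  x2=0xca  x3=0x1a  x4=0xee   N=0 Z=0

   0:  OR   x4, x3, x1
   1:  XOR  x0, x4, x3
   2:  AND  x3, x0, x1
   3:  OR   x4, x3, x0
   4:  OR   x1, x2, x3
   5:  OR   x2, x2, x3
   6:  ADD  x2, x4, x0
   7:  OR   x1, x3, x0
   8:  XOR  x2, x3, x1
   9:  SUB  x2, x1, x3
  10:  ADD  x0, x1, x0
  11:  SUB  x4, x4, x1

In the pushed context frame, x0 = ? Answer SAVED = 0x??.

after  0: x0=0x13 x1=0x4c x2=0xca x3=0x1a x4=0x5e  N=0 Z=0
after  1: x0=0x44 x1=0x4c x2=0xca x3=0x1a x4=0x5e  N=0 Z=0
after  2: x0=0x44 x1=0x4c x2=0xca x3=0x44 x4=0x5e  N=0 Z=0
after  3: x0=0x44 x1=0x4c x2=0xca x3=0x44 x4=0x44  N=0 Z=0
after  4: x0=0x44 x1=0xce x2=0xca x3=0x44 x4=0x44  N=1 Z=0
after  5: x0=0x44 x1=0xce x2=0xce x3=0x44 x4=0x44  N=1 Z=0
after  6: x0=0x44 x1=0xce x2=0x88 x3=0x44 x4=0x44  N=1 Z=0
after  7: x0=0x44 x1=0x44 x2=0x88 x3=0x44 x4=0x44  N=0 Z=0
-- IRQ taken; context saved, return-PC = 8 --

SAVED = 0x44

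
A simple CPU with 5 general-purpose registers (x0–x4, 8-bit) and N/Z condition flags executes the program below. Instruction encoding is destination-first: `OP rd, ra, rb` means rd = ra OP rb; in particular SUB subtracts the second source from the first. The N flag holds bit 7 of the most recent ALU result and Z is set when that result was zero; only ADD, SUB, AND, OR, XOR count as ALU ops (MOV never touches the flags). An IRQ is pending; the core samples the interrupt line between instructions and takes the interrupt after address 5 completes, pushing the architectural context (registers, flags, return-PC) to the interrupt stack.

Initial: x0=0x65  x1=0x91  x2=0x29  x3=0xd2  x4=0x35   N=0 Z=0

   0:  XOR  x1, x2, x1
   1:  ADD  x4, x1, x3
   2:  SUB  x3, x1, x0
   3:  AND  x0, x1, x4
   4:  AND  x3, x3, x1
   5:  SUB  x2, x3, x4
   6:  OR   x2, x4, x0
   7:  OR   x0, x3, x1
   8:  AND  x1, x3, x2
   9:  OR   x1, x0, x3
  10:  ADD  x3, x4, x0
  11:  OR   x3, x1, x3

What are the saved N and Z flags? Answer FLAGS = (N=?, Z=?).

FLAGS = (N=1, Z=0)

after  0: x0=0x65 x1=0xb8 x2=0x29 x3=0xd2 x4=0x35  N=1 Z=0
after  1: x0=0x65 x1=0xb8 x2=0x29 x3=0xd2 x4=0x8a  N=1 Z=0
after  2: x0=0x65 x1=0xb8 x2=0x29 x3=0x53 x4=0x8a  N=0 Z=0
after  3: x0=0x88 x1=0xb8 x2=0x29 x3=0x53 x4=0x8a  N=1 Z=0
after  4: x0=0x88 x1=0xb8 x2=0x29 x3=0x10 x4=0x8a  N=0 Z=0
after  5: x0=0x88 x1=0xb8 x2=0x86 x3=0x10 x4=0x8a  N=1 Z=0
-- IRQ taken; context saved, return-PC = 6 --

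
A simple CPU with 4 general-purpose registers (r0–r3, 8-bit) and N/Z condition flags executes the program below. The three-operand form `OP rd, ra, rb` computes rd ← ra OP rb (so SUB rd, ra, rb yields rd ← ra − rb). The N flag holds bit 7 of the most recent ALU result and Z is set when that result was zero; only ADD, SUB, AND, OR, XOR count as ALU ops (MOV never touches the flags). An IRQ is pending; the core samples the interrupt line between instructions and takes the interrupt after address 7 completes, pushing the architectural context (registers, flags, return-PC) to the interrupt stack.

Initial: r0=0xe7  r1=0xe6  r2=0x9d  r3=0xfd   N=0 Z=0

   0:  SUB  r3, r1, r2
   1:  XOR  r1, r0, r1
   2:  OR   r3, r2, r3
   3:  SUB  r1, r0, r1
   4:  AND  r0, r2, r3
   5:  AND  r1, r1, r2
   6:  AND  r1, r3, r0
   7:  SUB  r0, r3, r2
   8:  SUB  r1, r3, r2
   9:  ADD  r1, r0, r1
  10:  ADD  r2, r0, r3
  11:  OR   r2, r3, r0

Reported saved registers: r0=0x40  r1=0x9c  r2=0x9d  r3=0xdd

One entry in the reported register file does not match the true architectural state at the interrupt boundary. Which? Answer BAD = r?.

after  0: r0=0xe7 r1=0xe6 r2=0x9d r3=0x49  N=0 Z=0
after  1: r0=0xe7 r1=0x01 r2=0x9d r3=0x49  N=0 Z=0
after  2: r0=0xe7 r1=0x01 r2=0x9d r3=0xdd  N=1 Z=0
after  3: r0=0xe7 r1=0xe6 r2=0x9d r3=0xdd  N=1 Z=0
after  4: r0=0x9d r1=0xe6 r2=0x9d r3=0xdd  N=1 Z=0
after  5: r0=0x9d r1=0x84 r2=0x9d r3=0xdd  N=1 Z=0
after  6: r0=0x9d r1=0x9d r2=0x9d r3=0xdd  N=1 Z=0
after  7: r0=0x40 r1=0x9d r2=0x9d r3=0xdd  N=0 Z=0
-- IRQ taken; context saved, return-PC = 8 --
mismatch: r1: reported 0x9c vs actual 0x9d

BAD = r1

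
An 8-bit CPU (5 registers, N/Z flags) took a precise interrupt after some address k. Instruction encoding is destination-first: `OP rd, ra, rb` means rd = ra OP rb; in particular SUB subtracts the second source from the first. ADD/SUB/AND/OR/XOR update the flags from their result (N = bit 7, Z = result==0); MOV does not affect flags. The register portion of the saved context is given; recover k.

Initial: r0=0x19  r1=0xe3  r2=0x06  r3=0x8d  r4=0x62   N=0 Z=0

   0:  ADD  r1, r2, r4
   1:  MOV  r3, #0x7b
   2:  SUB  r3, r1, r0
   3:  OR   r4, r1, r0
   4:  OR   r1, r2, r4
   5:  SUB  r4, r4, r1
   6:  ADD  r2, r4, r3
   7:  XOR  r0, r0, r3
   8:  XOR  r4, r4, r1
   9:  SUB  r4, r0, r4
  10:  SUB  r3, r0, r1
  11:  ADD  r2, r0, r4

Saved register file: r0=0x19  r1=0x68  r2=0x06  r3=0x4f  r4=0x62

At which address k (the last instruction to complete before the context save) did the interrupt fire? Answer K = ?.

K = 2

after  0: r0=0x19 r1=0x68 r2=0x06 r3=0x8d r4=0x62  N=0 Z=0
after  1: r0=0x19 r1=0x68 r2=0x06 r3=0x7b r4=0x62  N=0 Z=0
after  2: r0=0x19 r1=0x68 r2=0x06 r3=0x4f r4=0x62  N=0 Z=0
-- IRQ taken; context saved, return-PC = 3 --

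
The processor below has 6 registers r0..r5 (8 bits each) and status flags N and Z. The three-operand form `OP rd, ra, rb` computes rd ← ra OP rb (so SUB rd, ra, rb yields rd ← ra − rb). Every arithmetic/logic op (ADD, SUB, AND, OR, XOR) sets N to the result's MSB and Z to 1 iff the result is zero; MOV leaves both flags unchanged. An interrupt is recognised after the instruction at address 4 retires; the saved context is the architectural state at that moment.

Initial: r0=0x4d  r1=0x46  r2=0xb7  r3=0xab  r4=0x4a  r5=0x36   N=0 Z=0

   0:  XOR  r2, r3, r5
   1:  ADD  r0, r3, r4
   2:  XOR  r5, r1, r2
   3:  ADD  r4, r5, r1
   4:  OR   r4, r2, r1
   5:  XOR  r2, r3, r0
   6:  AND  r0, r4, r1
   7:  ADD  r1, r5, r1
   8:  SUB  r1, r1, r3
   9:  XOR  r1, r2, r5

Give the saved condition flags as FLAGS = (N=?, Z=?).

after  0: r0=0x4d r1=0x46 r2=0x9d r3=0xab r4=0x4a r5=0x36  N=1 Z=0
after  1: r0=0xf5 r1=0x46 r2=0x9d r3=0xab r4=0x4a r5=0x36  N=1 Z=0
after  2: r0=0xf5 r1=0x46 r2=0x9d r3=0xab r4=0x4a r5=0xdb  N=1 Z=0
after  3: r0=0xf5 r1=0x46 r2=0x9d r3=0xab r4=0x21 r5=0xdb  N=0 Z=0
after  4: r0=0xf5 r1=0x46 r2=0x9d r3=0xab r4=0xdf r5=0xdb  N=1 Z=0
-- IRQ taken; context saved, return-PC = 5 --

FLAGS = (N=1, Z=0)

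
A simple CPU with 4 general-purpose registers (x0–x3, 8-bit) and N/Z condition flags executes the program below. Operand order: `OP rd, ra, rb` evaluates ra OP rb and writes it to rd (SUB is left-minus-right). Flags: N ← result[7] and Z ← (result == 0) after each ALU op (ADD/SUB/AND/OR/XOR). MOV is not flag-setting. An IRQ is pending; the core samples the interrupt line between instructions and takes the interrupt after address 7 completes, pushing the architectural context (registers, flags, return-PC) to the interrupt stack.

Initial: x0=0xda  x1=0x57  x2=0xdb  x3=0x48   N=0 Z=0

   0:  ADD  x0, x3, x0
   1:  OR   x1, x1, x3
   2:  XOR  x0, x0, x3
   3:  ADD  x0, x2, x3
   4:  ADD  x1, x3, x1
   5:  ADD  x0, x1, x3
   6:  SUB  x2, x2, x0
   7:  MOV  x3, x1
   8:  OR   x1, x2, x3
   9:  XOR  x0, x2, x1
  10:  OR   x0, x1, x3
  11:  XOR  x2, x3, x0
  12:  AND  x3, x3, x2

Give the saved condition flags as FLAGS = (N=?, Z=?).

FLAGS = (N=1, Z=0)

after  0: x0=0x22 x1=0x57 x2=0xdb x3=0x48  N=0 Z=0
after  1: x0=0x22 x1=0x5f x2=0xdb x3=0x48  N=0 Z=0
after  2: x0=0x6a x1=0x5f x2=0xdb x3=0x48  N=0 Z=0
after  3: x0=0x23 x1=0x5f x2=0xdb x3=0x48  N=0 Z=0
after  4: x0=0x23 x1=0xa7 x2=0xdb x3=0x48  N=1 Z=0
after  5: x0=0xef x1=0xa7 x2=0xdb x3=0x48  N=1 Z=0
after  6: x0=0xef x1=0xa7 x2=0xec x3=0x48  N=1 Z=0
after  7: x0=0xef x1=0xa7 x2=0xec x3=0xa7  N=1 Z=0
-- IRQ taken; context saved, return-PC = 8 --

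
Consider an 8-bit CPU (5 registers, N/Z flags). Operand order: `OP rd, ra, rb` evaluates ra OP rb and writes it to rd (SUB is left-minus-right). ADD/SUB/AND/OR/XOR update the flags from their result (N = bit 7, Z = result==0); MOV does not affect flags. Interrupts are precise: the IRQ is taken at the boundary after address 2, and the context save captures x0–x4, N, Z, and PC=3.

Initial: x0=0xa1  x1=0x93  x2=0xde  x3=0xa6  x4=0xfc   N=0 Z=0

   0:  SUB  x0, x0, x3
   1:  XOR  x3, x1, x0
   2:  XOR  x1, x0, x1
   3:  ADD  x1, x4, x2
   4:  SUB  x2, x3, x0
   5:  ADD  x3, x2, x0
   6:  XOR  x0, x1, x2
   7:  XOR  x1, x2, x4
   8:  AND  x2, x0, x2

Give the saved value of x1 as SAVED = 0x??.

after  0: x0=0xfb x1=0x93 x2=0xde x3=0xa6 x4=0xfc  N=1 Z=0
after  1: x0=0xfb x1=0x93 x2=0xde x3=0x68 x4=0xfc  N=0 Z=0
after  2: x0=0xfb x1=0x68 x2=0xde x3=0x68 x4=0xfc  N=0 Z=0
-- IRQ taken; context saved, return-PC = 3 --

SAVED = 0x68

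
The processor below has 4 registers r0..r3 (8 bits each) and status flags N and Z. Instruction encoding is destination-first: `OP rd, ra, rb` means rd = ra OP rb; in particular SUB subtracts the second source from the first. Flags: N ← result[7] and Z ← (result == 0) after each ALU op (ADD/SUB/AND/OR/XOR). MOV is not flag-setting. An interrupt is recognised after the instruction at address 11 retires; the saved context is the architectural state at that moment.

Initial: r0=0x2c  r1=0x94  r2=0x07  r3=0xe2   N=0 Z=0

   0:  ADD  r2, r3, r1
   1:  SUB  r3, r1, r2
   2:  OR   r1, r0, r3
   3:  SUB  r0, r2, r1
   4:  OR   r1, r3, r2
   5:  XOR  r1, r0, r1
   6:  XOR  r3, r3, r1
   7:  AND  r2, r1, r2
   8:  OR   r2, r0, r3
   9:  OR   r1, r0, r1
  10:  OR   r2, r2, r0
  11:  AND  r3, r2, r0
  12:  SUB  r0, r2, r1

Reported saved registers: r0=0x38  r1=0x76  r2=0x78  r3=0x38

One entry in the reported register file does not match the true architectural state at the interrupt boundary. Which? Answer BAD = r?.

after  0: r0=0x2c r1=0x94 r2=0x76 r3=0xe2  N=0 Z=0
after  1: r0=0x2c r1=0x94 r2=0x76 r3=0x1e  N=0 Z=0
after  2: r0=0x2c r1=0x3e r2=0x76 r3=0x1e  N=0 Z=0
after  3: r0=0x38 r1=0x3e r2=0x76 r3=0x1e  N=0 Z=0
after  4: r0=0x38 r1=0x7e r2=0x76 r3=0x1e  N=0 Z=0
after  5: r0=0x38 r1=0x46 r2=0x76 r3=0x1e  N=0 Z=0
after  6: r0=0x38 r1=0x46 r2=0x76 r3=0x58  N=0 Z=0
after  7: r0=0x38 r1=0x46 r2=0x46 r3=0x58  N=0 Z=0
after  8: r0=0x38 r1=0x46 r2=0x78 r3=0x58  N=0 Z=0
after  9: r0=0x38 r1=0x7e r2=0x78 r3=0x58  N=0 Z=0
after 10: r0=0x38 r1=0x7e r2=0x78 r3=0x58  N=0 Z=0
after 11: r0=0x38 r1=0x7e r2=0x78 r3=0x38  N=0 Z=0
-- IRQ taken; context saved, return-PC = 12 --
mismatch: r1: reported 0x76 vs actual 0x7e

BAD = r1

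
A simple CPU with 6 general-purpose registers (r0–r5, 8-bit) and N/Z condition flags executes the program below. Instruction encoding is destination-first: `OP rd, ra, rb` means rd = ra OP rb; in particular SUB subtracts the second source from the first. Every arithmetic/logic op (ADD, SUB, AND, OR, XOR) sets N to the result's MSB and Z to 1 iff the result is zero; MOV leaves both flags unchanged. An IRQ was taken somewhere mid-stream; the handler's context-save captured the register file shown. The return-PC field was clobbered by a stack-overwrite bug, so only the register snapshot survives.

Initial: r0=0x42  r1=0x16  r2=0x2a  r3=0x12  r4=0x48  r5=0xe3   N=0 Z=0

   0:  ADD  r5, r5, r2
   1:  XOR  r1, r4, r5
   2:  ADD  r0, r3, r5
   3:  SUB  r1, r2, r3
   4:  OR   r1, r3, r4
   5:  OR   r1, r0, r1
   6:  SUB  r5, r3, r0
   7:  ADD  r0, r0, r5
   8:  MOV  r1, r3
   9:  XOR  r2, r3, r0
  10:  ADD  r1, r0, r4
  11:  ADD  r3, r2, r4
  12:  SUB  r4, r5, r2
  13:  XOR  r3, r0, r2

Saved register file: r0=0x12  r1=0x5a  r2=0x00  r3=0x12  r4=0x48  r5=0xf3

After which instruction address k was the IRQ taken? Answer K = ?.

after  0: r0=0x42 r1=0x16 r2=0x2a r3=0x12 r4=0x48 r5=0x0d  N=0 Z=0
after  1: r0=0x42 r1=0x45 r2=0x2a r3=0x12 r4=0x48 r5=0x0d  N=0 Z=0
after  2: r0=0x1f r1=0x45 r2=0x2a r3=0x12 r4=0x48 r5=0x0d  N=0 Z=0
after  3: r0=0x1f r1=0x18 r2=0x2a r3=0x12 r4=0x48 r5=0x0d  N=0 Z=0
after  4: r0=0x1f r1=0x5a r2=0x2a r3=0x12 r4=0x48 r5=0x0d  N=0 Z=0
after  5: r0=0x1f r1=0x5f r2=0x2a r3=0x12 r4=0x48 r5=0x0d  N=0 Z=0
after  6: r0=0x1f r1=0x5f r2=0x2a r3=0x12 r4=0x48 r5=0xf3  N=1 Z=0
after  7: r0=0x12 r1=0x5f r2=0x2a r3=0x12 r4=0x48 r5=0xf3  N=0 Z=0
after  8: r0=0x12 r1=0x12 r2=0x2a r3=0x12 r4=0x48 r5=0xf3  N=0 Z=0
after  9: r0=0x12 r1=0x12 r2=0x00 r3=0x12 r4=0x48 r5=0xf3  N=0 Z=1
after 10: r0=0x12 r1=0x5a r2=0x00 r3=0x12 r4=0x48 r5=0xf3  N=0 Z=0
-- IRQ taken; context saved, return-PC = 11 --

K = 10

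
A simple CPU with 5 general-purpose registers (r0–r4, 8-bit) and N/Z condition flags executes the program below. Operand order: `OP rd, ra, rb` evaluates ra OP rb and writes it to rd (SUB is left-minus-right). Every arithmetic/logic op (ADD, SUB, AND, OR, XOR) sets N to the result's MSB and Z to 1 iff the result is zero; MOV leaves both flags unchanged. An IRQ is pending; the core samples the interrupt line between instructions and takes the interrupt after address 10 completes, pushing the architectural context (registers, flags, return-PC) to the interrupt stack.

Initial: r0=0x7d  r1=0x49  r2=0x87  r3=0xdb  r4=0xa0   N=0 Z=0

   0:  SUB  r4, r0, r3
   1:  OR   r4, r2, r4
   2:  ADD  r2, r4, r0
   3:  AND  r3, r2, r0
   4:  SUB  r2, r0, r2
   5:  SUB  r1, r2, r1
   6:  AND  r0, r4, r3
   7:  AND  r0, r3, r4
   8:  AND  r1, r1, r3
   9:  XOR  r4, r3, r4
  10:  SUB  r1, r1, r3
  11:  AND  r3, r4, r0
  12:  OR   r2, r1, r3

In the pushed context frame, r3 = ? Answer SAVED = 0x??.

after  0: r0=0x7d r1=0x49 r2=0x87 r3=0xdb r4=0xa2  N=1 Z=0
after  1: r0=0x7d r1=0x49 r2=0x87 r3=0xdb r4=0xa7  N=1 Z=0
after  2: r0=0x7d r1=0x49 r2=0x24 r3=0xdb r4=0xa7  N=0 Z=0
after  3: r0=0x7d r1=0x49 r2=0x24 r3=0x24 r4=0xa7  N=0 Z=0
after  4: r0=0x7d r1=0x49 r2=0x59 r3=0x24 r4=0xa7  N=0 Z=0
after  5: r0=0x7d r1=0x10 r2=0x59 r3=0x24 r4=0xa7  N=0 Z=0
after  6: r0=0x24 r1=0x10 r2=0x59 r3=0x24 r4=0xa7  N=0 Z=0
after  7: r0=0x24 r1=0x10 r2=0x59 r3=0x24 r4=0xa7  N=0 Z=0
after  8: r0=0x24 r1=0x00 r2=0x59 r3=0x24 r4=0xa7  N=0 Z=1
after  9: r0=0x24 r1=0x00 r2=0x59 r3=0x24 r4=0x83  N=1 Z=0
after 10: r0=0x24 r1=0xdc r2=0x59 r3=0x24 r4=0x83  N=1 Z=0
-- IRQ taken; context saved, return-PC = 11 --

SAVED = 0x24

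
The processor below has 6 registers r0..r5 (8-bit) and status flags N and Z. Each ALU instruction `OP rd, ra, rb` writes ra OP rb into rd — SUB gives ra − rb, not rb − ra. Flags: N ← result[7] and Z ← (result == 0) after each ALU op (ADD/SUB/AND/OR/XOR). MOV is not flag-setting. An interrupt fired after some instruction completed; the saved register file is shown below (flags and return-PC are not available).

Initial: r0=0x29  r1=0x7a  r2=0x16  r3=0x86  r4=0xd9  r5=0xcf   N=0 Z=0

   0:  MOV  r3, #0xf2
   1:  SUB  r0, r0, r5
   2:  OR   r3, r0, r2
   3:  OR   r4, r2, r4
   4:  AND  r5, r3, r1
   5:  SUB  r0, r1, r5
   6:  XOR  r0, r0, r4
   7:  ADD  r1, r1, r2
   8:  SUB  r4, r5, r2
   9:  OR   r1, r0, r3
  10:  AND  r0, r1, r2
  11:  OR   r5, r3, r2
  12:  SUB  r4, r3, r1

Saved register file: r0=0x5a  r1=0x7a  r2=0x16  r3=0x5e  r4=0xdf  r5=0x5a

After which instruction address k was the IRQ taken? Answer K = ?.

K = 4

after  0: r0=0x29 r1=0x7a r2=0x16 r3=0xf2 r4=0xd9 r5=0xcf  N=0 Z=0
after  1: r0=0x5a r1=0x7a r2=0x16 r3=0xf2 r4=0xd9 r5=0xcf  N=0 Z=0
after  2: r0=0x5a r1=0x7a r2=0x16 r3=0x5e r4=0xd9 r5=0xcf  N=0 Z=0
after  3: r0=0x5a r1=0x7a r2=0x16 r3=0x5e r4=0xdf r5=0xcf  N=1 Z=0
after  4: r0=0x5a r1=0x7a r2=0x16 r3=0x5e r4=0xdf r5=0x5a  N=0 Z=0
-- IRQ taken; context saved, return-PC = 5 --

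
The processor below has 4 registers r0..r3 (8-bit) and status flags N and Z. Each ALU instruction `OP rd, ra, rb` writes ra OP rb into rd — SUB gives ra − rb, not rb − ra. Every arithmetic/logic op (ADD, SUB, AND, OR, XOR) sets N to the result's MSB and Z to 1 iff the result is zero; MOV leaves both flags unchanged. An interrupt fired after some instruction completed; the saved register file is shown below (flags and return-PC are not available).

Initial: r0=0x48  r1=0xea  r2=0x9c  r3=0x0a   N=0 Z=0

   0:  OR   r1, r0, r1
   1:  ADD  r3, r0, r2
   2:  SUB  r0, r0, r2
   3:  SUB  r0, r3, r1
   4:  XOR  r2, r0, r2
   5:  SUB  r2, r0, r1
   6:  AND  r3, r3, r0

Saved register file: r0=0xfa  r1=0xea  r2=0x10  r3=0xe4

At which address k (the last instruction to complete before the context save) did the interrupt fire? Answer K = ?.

after  0: r0=0x48 r1=0xea r2=0x9c r3=0x0a  N=1 Z=0
after  1: r0=0x48 r1=0xea r2=0x9c r3=0xe4  N=1 Z=0
after  2: r0=0xac r1=0xea r2=0x9c r3=0xe4  N=1 Z=0
after  3: r0=0xfa r1=0xea r2=0x9c r3=0xe4  N=1 Z=0
after  4: r0=0xfa r1=0xea r2=0x66 r3=0xe4  N=0 Z=0
after  5: r0=0xfa r1=0xea r2=0x10 r3=0xe4  N=0 Z=0
-- IRQ taken; context saved, return-PC = 6 --

K = 5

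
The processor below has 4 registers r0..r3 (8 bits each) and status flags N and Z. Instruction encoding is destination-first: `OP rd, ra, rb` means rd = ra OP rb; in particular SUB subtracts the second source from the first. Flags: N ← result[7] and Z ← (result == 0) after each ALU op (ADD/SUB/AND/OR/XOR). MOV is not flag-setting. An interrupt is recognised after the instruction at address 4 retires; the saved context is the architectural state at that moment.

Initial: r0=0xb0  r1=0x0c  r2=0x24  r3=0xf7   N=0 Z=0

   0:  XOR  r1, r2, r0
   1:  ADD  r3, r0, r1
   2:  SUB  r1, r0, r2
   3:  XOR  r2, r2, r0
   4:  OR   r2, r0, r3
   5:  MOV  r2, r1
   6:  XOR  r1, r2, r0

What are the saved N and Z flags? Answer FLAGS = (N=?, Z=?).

after  0: r0=0xb0 r1=0x94 r2=0x24 r3=0xf7  N=1 Z=0
after  1: r0=0xb0 r1=0x94 r2=0x24 r3=0x44  N=0 Z=0
after  2: r0=0xb0 r1=0x8c r2=0x24 r3=0x44  N=1 Z=0
after  3: r0=0xb0 r1=0x8c r2=0x94 r3=0x44  N=1 Z=0
after  4: r0=0xb0 r1=0x8c r2=0xf4 r3=0x44  N=1 Z=0
-- IRQ taken; context saved, return-PC = 5 --

FLAGS = (N=1, Z=0)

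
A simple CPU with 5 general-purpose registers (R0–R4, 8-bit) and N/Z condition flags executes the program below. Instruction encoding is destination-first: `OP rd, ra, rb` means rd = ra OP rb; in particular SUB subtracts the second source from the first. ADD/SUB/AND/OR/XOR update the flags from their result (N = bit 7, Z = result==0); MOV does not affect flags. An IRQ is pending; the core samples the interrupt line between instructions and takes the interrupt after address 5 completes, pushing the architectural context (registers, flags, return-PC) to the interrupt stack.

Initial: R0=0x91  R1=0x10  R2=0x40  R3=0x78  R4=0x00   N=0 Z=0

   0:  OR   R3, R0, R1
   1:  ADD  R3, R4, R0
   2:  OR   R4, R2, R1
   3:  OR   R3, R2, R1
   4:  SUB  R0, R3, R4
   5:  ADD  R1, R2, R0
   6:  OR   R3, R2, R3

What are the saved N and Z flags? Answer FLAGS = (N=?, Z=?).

after  0: R0=0x91 R1=0x10 R2=0x40 R3=0x91 R4=0x00  N=1 Z=0
after  1: R0=0x91 R1=0x10 R2=0x40 R3=0x91 R4=0x00  N=1 Z=0
after  2: R0=0x91 R1=0x10 R2=0x40 R3=0x91 R4=0x50  N=0 Z=0
after  3: R0=0x91 R1=0x10 R2=0x40 R3=0x50 R4=0x50  N=0 Z=0
after  4: R0=0x00 R1=0x10 R2=0x40 R3=0x50 R4=0x50  N=0 Z=1
after  5: R0=0x00 R1=0x40 R2=0x40 R3=0x50 R4=0x50  N=0 Z=0
-- IRQ taken; context saved, return-PC = 6 --

FLAGS = (N=0, Z=0)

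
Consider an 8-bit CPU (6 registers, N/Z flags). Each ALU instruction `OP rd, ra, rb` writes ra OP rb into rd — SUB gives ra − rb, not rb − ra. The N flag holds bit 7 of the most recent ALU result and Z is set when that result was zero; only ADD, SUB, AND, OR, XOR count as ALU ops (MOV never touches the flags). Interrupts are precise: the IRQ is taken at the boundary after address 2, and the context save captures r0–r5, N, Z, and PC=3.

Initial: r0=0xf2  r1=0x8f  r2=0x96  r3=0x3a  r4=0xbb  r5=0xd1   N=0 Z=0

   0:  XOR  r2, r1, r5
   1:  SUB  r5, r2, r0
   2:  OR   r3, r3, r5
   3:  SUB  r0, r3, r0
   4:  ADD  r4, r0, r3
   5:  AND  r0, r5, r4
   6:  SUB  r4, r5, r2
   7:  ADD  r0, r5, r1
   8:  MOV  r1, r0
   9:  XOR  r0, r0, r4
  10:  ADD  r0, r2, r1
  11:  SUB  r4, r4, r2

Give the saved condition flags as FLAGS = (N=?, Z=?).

after  0: r0=0xf2 r1=0x8f r2=0x5e r3=0x3a r4=0xbb r5=0xd1  N=0 Z=0
after  1: r0=0xf2 r1=0x8f r2=0x5e r3=0x3a r4=0xbb r5=0x6c  N=0 Z=0
after  2: r0=0xf2 r1=0x8f r2=0x5e r3=0x7e r4=0xbb r5=0x6c  N=0 Z=0
-- IRQ taken; context saved, return-PC = 3 --

FLAGS = (N=0, Z=0)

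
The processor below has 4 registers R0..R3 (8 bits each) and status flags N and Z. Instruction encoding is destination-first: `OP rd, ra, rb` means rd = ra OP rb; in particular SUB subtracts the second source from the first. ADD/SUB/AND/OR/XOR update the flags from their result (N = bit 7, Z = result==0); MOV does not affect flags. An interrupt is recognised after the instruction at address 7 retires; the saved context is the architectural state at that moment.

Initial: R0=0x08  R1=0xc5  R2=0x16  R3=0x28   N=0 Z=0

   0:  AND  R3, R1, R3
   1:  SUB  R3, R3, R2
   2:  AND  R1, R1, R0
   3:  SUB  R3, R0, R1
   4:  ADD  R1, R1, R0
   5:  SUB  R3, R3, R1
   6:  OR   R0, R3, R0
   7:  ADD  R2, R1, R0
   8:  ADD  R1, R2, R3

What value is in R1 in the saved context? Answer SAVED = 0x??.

after  0: R0=0x08 R1=0xc5 R2=0x16 R3=0x00  N=0 Z=1
after  1: R0=0x08 R1=0xc5 R2=0x16 R3=0xea  N=1 Z=0
after  2: R0=0x08 R1=0x00 R2=0x16 R3=0xea  N=0 Z=1
after  3: R0=0x08 R1=0x00 R2=0x16 R3=0x08  N=0 Z=0
after  4: R0=0x08 R1=0x08 R2=0x16 R3=0x08  N=0 Z=0
after  5: R0=0x08 R1=0x08 R2=0x16 R3=0x00  N=0 Z=1
after  6: R0=0x08 R1=0x08 R2=0x16 R3=0x00  N=0 Z=0
after  7: R0=0x08 R1=0x08 R2=0x10 R3=0x00  N=0 Z=0
-- IRQ taken; context saved, return-PC = 8 --

SAVED = 0x08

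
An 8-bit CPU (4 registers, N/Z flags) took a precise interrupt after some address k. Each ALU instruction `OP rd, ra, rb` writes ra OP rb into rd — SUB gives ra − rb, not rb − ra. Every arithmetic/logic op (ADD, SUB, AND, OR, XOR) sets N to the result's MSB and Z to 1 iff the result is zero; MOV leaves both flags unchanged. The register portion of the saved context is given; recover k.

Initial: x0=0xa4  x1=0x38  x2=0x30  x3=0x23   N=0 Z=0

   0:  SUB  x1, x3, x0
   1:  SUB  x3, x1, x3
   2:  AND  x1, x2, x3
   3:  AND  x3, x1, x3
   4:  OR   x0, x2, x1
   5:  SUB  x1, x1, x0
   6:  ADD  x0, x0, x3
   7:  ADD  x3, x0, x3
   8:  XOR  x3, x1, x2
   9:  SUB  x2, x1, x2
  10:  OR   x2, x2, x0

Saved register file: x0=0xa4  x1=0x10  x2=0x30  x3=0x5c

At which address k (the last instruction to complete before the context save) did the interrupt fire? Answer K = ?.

after  0: x0=0xa4 x1=0x7f x2=0x30 x3=0x23  N=0 Z=0
after  1: x0=0xa4 x1=0x7f x2=0x30 x3=0x5c  N=0 Z=0
after  2: x0=0xa4 x1=0x10 x2=0x30 x3=0x5c  N=0 Z=0
-- IRQ taken; context saved, return-PC = 3 --

K = 2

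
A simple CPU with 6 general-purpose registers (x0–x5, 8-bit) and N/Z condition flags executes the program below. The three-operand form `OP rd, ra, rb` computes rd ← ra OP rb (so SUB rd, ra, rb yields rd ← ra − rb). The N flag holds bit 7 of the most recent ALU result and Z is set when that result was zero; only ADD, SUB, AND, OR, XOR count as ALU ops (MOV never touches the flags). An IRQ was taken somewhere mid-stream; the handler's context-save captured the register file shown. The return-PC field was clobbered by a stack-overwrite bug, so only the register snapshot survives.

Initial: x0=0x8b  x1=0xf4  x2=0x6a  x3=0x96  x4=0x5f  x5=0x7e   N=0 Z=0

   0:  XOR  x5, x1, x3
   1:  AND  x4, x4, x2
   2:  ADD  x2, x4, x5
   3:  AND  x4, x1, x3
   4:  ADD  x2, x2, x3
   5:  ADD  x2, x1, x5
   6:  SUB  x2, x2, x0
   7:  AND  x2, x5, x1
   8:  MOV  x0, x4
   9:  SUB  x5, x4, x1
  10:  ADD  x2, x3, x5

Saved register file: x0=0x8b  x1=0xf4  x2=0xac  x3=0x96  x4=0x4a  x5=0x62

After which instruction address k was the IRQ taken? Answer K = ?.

after  0: x0=0x8b x1=0xf4 x2=0x6a x3=0x96 x4=0x5f x5=0x62  N=0 Z=0
after  1: x0=0x8b x1=0xf4 x2=0x6a x3=0x96 x4=0x4a x5=0x62  N=0 Z=0
after  2: x0=0x8b x1=0xf4 x2=0xac x3=0x96 x4=0x4a x5=0x62  N=1 Z=0
-- IRQ taken; context saved, return-PC = 3 --

K = 2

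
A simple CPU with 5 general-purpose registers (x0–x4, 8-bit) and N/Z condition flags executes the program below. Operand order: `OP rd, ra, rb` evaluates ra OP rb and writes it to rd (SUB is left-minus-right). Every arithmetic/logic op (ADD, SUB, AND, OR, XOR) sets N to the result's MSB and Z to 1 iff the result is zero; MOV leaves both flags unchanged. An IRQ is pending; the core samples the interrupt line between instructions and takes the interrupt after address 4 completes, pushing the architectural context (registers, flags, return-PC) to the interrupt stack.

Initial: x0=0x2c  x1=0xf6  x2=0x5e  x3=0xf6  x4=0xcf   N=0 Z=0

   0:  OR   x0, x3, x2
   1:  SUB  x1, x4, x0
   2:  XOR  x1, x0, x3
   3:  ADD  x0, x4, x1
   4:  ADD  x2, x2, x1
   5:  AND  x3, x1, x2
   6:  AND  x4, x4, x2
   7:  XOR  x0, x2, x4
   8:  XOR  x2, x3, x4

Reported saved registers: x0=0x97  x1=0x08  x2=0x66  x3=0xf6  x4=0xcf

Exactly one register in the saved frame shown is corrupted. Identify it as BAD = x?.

BAD = x0

after  0: x0=0xfe x1=0xf6 x2=0x5e x3=0xf6 x4=0xcf  N=1 Z=0
after  1: x0=0xfe x1=0xd1 x2=0x5e x3=0xf6 x4=0xcf  N=1 Z=0
after  2: x0=0xfe x1=0x08 x2=0x5e x3=0xf6 x4=0xcf  N=0 Z=0
after  3: x0=0xd7 x1=0x08 x2=0x5e x3=0xf6 x4=0xcf  N=1 Z=0
after  4: x0=0xd7 x1=0x08 x2=0x66 x3=0xf6 x4=0xcf  N=0 Z=0
-- IRQ taken; context saved, return-PC = 5 --
mismatch: x0: reported 0x97 vs actual 0xd7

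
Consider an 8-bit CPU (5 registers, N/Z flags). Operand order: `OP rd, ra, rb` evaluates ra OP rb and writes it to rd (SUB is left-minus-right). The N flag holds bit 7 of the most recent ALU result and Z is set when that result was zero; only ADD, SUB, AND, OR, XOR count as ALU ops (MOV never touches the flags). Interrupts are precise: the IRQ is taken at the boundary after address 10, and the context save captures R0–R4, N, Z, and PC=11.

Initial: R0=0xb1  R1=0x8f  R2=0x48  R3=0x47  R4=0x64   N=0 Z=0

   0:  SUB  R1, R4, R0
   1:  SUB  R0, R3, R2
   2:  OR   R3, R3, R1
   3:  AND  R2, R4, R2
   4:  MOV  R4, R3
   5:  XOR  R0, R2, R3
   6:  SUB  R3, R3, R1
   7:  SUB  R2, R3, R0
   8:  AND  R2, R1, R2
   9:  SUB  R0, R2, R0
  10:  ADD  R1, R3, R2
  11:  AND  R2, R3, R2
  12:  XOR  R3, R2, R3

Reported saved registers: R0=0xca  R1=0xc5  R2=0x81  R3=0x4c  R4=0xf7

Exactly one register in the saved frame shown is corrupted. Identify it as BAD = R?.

after  0: R0=0xb1 R1=0xb3 R2=0x48 R3=0x47 R4=0x64  N=1 Z=0
after  1: R0=0xff R1=0xb3 R2=0x48 R3=0x47 R4=0x64  N=1 Z=0
after  2: R0=0xff R1=0xb3 R2=0x48 R3=0xf7 R4=0x64  N=1 Z=0
after  3: R0=0xff R1=0xb3 R2=0x40 R3=0xf7 R4=0x64  N=0 Z=0
after  4: R0=0xff R1=0xb3 R2=0x40 R3=0xf7 R4=0xf7  N=0 Z=0
after  5: R0=0xb7 R1=0xb3 R2=0x40 R3=0xf7 R4=0xf7  N=1 Z=0
after  6: R0=0xb7 R1=0xb3 R2=0x40 R3=0x44 R4=0xf7  N=0 Z=0
after  7: R0=0xb7 R1=0xb3 R2=0x8d R3=0x44 R4=0xf7  N=1 Z=0
after  8: R0=0xb7 R1=0xb3 R2=0x81 R3=0x44 R4=0xf7  N=1 Z=0
after  9: R0=0xca R1=0xb3 R2=0x81 R3=0x44 R4=0xf7  N=1 Z=0
after 10: R0=0xca R1=0xc5 R2=0x81 R3=0x44 R4=0xf7  N=1 Z=0
-- IRQ taken; context saved, return-PC = 11 --
mismatch: R3: reported 0x4c vs actual 0x44

BAD = R3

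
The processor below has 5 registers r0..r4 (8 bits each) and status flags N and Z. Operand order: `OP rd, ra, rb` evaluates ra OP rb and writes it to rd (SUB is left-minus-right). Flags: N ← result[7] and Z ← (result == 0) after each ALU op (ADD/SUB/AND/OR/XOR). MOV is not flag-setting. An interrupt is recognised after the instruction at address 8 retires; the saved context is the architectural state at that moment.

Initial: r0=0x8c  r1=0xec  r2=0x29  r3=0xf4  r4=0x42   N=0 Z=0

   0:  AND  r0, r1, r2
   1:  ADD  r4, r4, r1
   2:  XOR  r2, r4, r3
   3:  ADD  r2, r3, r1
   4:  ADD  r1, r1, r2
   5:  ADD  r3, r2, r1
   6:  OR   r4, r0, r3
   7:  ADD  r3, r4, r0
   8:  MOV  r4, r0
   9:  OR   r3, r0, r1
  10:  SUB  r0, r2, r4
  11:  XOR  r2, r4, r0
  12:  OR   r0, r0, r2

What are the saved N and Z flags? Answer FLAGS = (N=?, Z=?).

after  0: r0=0x28 r1=0xec r2=0x29 r3=0xf4 r4=0x42  N=0 Z=0
after  1: r0=0x28 r1=0xec r2=0x29 r3=0xf4 r4=0x2e  N=0 Z=0
after  2: r0=0x28 r1=0xec r2=0xda r3=0xf4 r4=0x2e  N=1 Z=0
after  3: r0=0x28 r1=0xec r2=0xe0 r3=0xf4 r4=0x2e  N=1 Z=0
after  4: r0=0x28 r1=0xcc r2=0xe0 r3=0xf4 r4=0x2e  N=1 Z=0
after  5: r0=0x28 r1=0xcc r2=0xe0 r3=0xac r4=0x2e  N=1 Z=0
after  6: r0=0x28 r1=0xcc r2=0xe0 r3=0xac r4=0xac  N=1 Z=0
after  7: r0=0x28 r1=0xcc r2=0xe0 r3=0xd4 r4=0xac  N=1 Z=0
after  8: r0=0x28 r1=0xcc r2=0xe0 r3=0xd4 r4=0x28  N=1 Z=0
-- IRQ taken; context saved, return-PC = 9 --

FLAGS = (N=1, Z=0)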